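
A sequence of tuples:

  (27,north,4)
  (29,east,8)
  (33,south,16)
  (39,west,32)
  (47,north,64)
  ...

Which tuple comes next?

(57,east,128)

First slot — differences are 2, 4, 6, … (increasing by 2 each time): 27, 29, 33, 39, 47 → 57.
Direction: north, east, south, west, north → east (repeats north → east → south → west).
Third slot goes 4, 8, 16, 32, 64 → 128 (×2 each step).
So the next tuple is (57,east,128).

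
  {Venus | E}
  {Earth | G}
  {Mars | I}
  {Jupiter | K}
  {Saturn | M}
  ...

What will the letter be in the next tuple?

O

Letter — letters move forward 2 places in the alphabet: E, G, I, K, M → O.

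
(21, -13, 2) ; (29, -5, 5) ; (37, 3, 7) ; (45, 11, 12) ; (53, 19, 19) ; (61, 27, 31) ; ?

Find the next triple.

First value: 21, 29, 37, 45, 53, 61 → 69 (+8 each step).
Second value goes -13, -5, 3, 11, 19, 27 → 35 (+8 each step).
Third value: each term is the sum of the two before it; 2, 5, 7, 12, 19, 31 → 50.
Combining the parts gives (69, 35, 50).

(69, 35, 50)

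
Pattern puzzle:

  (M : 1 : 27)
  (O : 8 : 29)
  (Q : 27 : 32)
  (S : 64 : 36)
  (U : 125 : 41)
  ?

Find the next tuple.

(W : 216 : 47)

Letter — letters move forward 2 places in the alphabet: M, O, Q, S, U → W.
Second slot — perfect cubes: 1³, 2³, 3³, …: 1, 8, 27, 64, 125 → 216.
Third slot: 27, 29, 32, 36, 41 → 47 (differences are 2, 3, 4, … (increasing by 1 each time)).
So the next tuple is (W : 216 : 47).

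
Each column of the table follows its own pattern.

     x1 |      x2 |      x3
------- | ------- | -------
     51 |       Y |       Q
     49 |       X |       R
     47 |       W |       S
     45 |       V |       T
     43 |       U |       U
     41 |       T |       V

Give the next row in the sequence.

Column x1 goes 51, 49, 47, 45, 43, 41 → 39 (−2 each step).
Column x2: Y, X, W, V, U, T → S (letters move back 1 place in the alphabet).
Column x3: Q, R, S, T, U, V → W (letters move forward 1 place in the alphabet).
So the next row is 39  S  W.

39  S  W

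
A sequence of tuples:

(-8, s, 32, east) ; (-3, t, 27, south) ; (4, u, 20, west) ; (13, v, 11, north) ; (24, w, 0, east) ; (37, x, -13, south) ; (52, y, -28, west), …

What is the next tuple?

For the first component, differences are 5, 7, 9, … (increasing by 2 each time): -8, -3, 4, 13, 24, 37, 52 → 69.
Letter goes s, t, u, v, w, x, y → z (letters move forward 1 place in the alphabet).
For the third component, together with the first component always sums to 24: 32, 27, 20, 11, 0, -13, -28 → -45.
Direction: east, south, west, north, east, south, west → north (repeats east → south → west → north).
Combining the parts gives (69, z, -45, north).

(69, z, -45, north)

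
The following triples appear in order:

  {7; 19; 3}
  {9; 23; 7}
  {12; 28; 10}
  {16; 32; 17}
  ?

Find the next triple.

First entry: differences are 2, 3, 4, … (increasing by 1 each time); 7, 9, 12, 16 → 21.
Second entry: alternating steps +4, +5, +4, +5, …; 19, 23, 28, 32 → 37.
Third entry: each term is the sum of the two before it; 3, 7, 10, 17 → 27.
Putting it together: {21; 37; 27}.

{21; 37; 27}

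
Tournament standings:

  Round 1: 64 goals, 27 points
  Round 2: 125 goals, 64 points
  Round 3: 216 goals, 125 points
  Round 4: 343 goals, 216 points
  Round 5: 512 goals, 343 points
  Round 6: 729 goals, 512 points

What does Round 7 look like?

Goals: 64, 125, 216, 343, 512, 729 → 1000 (perfect cubes: 4³, 5³, 6³, …).
Points — perfect cubes: 3³, 4³, 5³, …: 27, 64, 125, 216, 343, 512 → 729.
So the next line is 1000 goals, 729 points.

1000 goals, 729 points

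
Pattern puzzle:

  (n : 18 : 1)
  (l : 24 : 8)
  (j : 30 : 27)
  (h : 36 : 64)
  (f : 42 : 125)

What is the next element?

(d : 48 : 216)

Letter goes n, l, j, h, f → d (letters move back 2 places in the alphabet).
For the second coordinate, +6 each step: 18, 24, 30, 36, 42 → 48.
For the third coordinate, perfect cubes: 1³, 2³, 3³, …: 1, 8, 27, 64, 125 → 216.
Putting it together: (d : 48 : 216).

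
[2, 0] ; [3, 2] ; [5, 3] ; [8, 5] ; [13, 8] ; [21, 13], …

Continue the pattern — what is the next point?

First component: each term is the sum of the two before it, so 2, 3, 5, 8, 13, 21 → 34.
Second component: always the previous value of the first component, so 0, 2, 3, 5, 8, 13 → 21.
Combining the parts gives [34, 21].

[34, 21]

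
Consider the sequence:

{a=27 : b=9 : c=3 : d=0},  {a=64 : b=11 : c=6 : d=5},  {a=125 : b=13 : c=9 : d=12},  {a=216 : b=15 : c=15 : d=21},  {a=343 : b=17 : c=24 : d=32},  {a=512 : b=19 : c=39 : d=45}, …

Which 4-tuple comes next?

A: perfect cubes: 3³, 4³, 5³, …, so 27, 64, 125, 216, 343, 512 → 729.
B — +2 each step: 9, 11, 13, 15, 17, 19 → 21.
C: 3, 6, 9, 15, 24, 39 → 63 (each term is the sum of the two before it).
D: differences are 5, 7, 9, … (increasing by 2 each time); 0, 5, 12, 21, 32, 45 → 60.
Combining the parts gives {a=729 : b=21 : c=63 : d=60}.

{a=729 : b=21 : c=63 : d=60}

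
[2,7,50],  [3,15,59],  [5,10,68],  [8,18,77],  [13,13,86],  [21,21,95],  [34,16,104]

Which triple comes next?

[55,24,113]

First value: 2, 3, 5, 8, 13, 21, 34 → 55 (each term is the sum of the two before it).
Second value: 7, 15, 10, 18, 13, 21, 16 → 24 (alternating steps +8, −5, +8, −5, …).
Third value goes 50, 59, 68, 77, 86, 95, 104 → 113 (+9 each step).
Combining the parts gives [55,24,113].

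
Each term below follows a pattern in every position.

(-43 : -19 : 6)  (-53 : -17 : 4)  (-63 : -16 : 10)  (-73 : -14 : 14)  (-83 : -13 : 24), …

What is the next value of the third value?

Third value goes 6, 4, 10, 14, 24 → 38 (each term is the sum of the two before it).

38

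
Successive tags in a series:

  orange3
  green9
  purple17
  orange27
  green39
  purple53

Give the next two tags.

orange69, green87

Colour — repeats orange → green → purple: orange, green, purple, orange, green, purple → orange → green.
Second component goes 3, 9, 17, 27, 39, 53 → 69 → 87 (differences are 6, 8, 10, … (increasing by 2 each time)).
So the next two tags are orange69 and green87.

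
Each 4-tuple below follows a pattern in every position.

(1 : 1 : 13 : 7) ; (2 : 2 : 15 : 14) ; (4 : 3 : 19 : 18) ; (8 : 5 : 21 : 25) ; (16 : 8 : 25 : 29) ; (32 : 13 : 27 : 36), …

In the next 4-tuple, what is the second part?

Second part — each term is the sum of the two before it: 1, 2, 3, 5, 8, 13 → 21.

21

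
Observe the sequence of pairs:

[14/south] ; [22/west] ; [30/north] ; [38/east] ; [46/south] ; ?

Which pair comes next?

First slot goes 14, 22, 30, 38, 46 → 54 (+8 each step).
Direction — repeats south → west → north → east: south, west, north, east, south → west.
Putting it together: [54/west].

[54/west]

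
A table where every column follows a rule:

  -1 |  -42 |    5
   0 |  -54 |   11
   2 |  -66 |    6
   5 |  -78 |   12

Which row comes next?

9  -90  7

First component goes -1, 0, 2, 5 → 9 (differences are 1, 2, 3, … (increasing by 1 each time)).
Second component — −12 each step: -42, -54, -66, -78 → -90.
Third component: 5, 11, 6, 12 → 7 (alternating steps +6, −5, +6, −5, …).
Combining the parts gives 9  -90  7.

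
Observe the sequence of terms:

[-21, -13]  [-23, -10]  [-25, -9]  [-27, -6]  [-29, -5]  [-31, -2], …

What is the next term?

First entry: −2 each step, so -21, -23, -25, -27, -29, -31 → -33.
Second entry: -13, -10, -9, -6, -5, -2 → -1 (alternating steps +3, +1, +3, +1, …).
Combining the parts gives [-33, -1].

[-33, -1]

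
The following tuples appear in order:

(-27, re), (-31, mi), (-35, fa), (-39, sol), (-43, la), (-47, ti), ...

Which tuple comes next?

(-51, do)

First value: -27, -31, -35, -39, -43, -47 → -51 (−4 each step).
Note: runs through the solfège scale do→ti; re, mi, fa, sol, la, ti → do.
Putting it together: (-51, do).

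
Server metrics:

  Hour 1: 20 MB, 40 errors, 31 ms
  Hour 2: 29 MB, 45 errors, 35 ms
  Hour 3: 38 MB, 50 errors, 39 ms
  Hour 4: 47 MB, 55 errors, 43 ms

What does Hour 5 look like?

56 MB, 60 errors, 47 ms

MB goes 20, 29, 38, 47 → 56 (+9 each step).
Errors: +5 each step, so 40, 45, 50, 55 → 60.
Ms — +4 each step: 31, 35, 39, 43 → 47.
Putting it together: 56 MB, 60 errors, 47 ms.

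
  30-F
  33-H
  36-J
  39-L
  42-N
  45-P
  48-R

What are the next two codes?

For the first component, +3 each step: 30, 33, 36, 39, 42, 45, 48 → 51 → 54.
Letter goes F, H, J, L, N, P, R → T → V (letters move forward 2 places in the alphabet).
Putting the parts together: 51-T and then 54-V.

51-T, 54-V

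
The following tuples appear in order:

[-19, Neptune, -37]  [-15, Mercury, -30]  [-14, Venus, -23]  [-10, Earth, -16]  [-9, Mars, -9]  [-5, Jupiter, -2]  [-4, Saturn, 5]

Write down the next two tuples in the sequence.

First value: -19, -15, -14, -10, -9, -5, -4 → 0 → 1 (alternating steps +4, +1, +4, +1, …).
Planet: Neptune, Mercury, Venus, Earth, Mars, Jupiter, Saturn → Uranus → Neptune (runs through the planets Mercury→Neptune).
Third value: -37, -30, -23, -16, -9, -2, 5 → 12 → 19 (+7 each step).
Putting the parts together: [0, Uranus, 12] and then [1, Neptune, 19].

[0, Uranus, 12], [1, Neptune, 19]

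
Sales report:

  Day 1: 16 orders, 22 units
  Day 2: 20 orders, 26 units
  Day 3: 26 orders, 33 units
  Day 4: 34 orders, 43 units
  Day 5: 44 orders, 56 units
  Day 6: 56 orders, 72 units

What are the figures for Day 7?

Orders: differences are 4, 6, 8, … (increasing by 2 each time), so 16, 20, 26, 34, 44, 56 → 70.
Units: 22, 26, 33, 43, 56, 72 → 91 (differences are 4, 7, 10, … (increasing by 3 each time)).
Combining the parts gives 70 orders, 91 units.

70 orders, 91 units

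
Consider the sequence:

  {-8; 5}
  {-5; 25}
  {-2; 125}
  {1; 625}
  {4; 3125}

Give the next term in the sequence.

First value: +3 each step, so -8, -5, -2, 1, 4 → 7.
Second value goes 5, 25, 125, 625, 3125 → 15625 (×5 each step).
Putting it together: {7; 15625}.

{7; 15625}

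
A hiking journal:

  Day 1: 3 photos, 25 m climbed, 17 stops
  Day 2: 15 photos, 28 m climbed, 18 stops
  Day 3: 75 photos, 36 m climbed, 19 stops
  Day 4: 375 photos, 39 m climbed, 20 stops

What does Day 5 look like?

Photos: 3, 15, 75, 375 → 1875 (×5 each step).
For the m climbed, alternating steps +3, +8, +3, +8, …: 25, 28, 36, 39 → 47.
Stops goes 17, 18, 19, 20 → 21 (+1 each step).
So the next line is 1875 photos, 47 m climbed, 21 stops.

1875 photos, 47 m climbed, 21 stops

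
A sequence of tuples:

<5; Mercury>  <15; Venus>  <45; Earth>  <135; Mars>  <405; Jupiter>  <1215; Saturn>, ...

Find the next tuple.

<3645; Uranus>

First slot: ×3 each step, so 5, 15, 45, 135, 405, 1215 → 3645.
Planet goes Mercury, Venus, Earth, Mars, Jupiter, Saturn → Uranus (runs through the planets Mercury→Neptune).
Putting it together: <3645; Uranus>.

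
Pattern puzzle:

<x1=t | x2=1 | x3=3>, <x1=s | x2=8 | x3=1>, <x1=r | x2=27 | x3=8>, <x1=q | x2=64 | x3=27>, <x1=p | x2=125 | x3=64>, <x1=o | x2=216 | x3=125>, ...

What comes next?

<x1=n | x2=343 | x3=216>

X1: letters move back 1 place in the alphabet, so t, s, r, q, p, o → n.
X2: perfect cubes: 1³, 2³, 3³, …; 1, 8, 27, 64, 125, 216 → 343.
X3: 3, 1, 8, 27, 64, 125 → 216 (always the previous value of the x2).
So the next triple is <x1=n | x2=343 | x3=216>.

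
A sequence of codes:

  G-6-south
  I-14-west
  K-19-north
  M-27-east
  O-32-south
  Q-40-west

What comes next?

Letter goes G, I, K, M, O, Q → S (letters move forward 2 places in the alphabet).
For the second component, alternating steps +8, +5, +8, +5, …: 6, 14, 19, 27, 32, 40 → 45.
Direction — repeats south → west → north → east: south, west, north, east, south, west → north.
Putting it together: S-45-north.

S-45-north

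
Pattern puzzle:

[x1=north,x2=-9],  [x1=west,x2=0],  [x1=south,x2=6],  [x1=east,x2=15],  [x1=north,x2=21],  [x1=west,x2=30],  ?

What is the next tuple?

[x1=south,x2=36]

For the x1, repeats north → west → south → east: north, west, south, east, north, west → south.
For the x2, alternating steps +9, +6, +9, +6, …: -9, 0, 6, 15, 21, 30 → 36.
Putting it together: [x1=south,x2=36].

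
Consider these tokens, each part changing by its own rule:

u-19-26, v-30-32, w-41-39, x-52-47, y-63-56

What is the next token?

z-74-66

For the letter, letters move forward 1 place in the alphabet: u, v, w, x, y → z.
For the second component, +11 each step: 19, 30, 41, 52, 63 → 74.
Third component goes 26, 32, 39, 47, 56 → 66 (differences are 6, 7, 8, … (increasing by 1 each time)).
Combining the parts gives z-74-66.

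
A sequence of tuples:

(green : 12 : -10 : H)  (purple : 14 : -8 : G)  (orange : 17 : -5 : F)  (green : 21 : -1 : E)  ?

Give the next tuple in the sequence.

Colour: repeats green → purple → orange; green, purple, orange, green → purple.
Second value: differences are 2, 3, 4, … (increasing by 1 each time), so 12, 14, 17, 21 → 26.
For the third value, differences are 2, 3, 4, … (increasing by 1 each time): -10, -8, -5, -1 → 4.
Letter — letters move back 1 place in the alphabet: H, G, F, E → D.
Combining the parts gives (purple : 26 : 4 : D).

(purple : 26 : 4 : D)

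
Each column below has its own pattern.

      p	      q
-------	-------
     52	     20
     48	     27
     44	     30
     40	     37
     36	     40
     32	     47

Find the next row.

28  50

Column p goes 52, 48, 44, 40, 36, 32 → 28 (−4 each step).
Column q goes 20, 27, 30, 37, 40, 47 → 50 (alternating steps +7, +3, +7, +3, …).
So the next row is 28  50.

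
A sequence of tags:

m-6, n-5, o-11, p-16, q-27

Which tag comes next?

r-43

Letter: letters move forward 1 place in the alphabet, so m, n, o, p, q → r.
Second component goes 6, 5, 11, 16, 27 → 43 (each term is the sum of the two before it).
Combining the parts gives r-43.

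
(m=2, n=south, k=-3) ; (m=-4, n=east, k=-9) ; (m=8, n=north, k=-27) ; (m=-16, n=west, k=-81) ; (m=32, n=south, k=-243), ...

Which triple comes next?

(m=-64, n=east, k=-729)

For the m, ×(-2) each step: 2, -4, 8, -16, 32 → -64.
N: repeats south → east → north → west, so south, east, north, west, south → east.
K — ×3 each step: -3, -9, -27, -81, -243 → -729.
Combining the parts gives (m=-64, n=east, k=-729).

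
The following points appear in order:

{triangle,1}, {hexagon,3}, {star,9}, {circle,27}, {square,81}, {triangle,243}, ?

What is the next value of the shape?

hexagon

Shape: triangle, hexagon, star, circle, square, triangle → hexagon (repeats triangle → hexagon → star → circle → square).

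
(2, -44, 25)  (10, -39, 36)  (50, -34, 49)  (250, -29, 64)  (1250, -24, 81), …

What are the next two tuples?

For the first value, ×5 each step: 2, 10, 50, 250, 1250 → 6250 → 31250.
Second value goes -44, -39, -34, -29, -24 → -19 → -14 (+5 each step).
Third value: perfect squares: 5², 6², 7², …; 25, 36, 49, 64, 81 → 100 → 121.
So the next two tuples are (6250, -19, 100) and (31250, -14, 121).

(6250, -19, 100), (31250, -14, 121)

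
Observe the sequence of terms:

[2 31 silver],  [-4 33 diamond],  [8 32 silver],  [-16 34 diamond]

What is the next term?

First value goes 2, -4, 8, -16 → 32 (×(-2) each step).
Second value: alternating steps +2, −1, +2, −1, …, so 31, 33, 32, 34 → 33.
Rank goes silver, diamond, silver, diamond → silver (alternates silver ↔ diamond).
So the next term is [32 33 silver].

[32 33 silver]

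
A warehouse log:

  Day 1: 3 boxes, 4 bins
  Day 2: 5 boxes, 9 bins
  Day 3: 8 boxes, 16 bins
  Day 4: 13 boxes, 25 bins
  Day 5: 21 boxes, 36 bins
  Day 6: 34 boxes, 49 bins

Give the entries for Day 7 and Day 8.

55 boxes, 64 bins; 89 boxes, 81 bins

For the boxes, each term is the sum of the two before it: 3, 5, 8, 13, 21, 34 → 55 → 89.
Bins — perfect squares: 2², 3², 4², …: 4, 9, 16, 25, 36, 49 → 64 → 81.
Putting the parts together: 55 boxes, 64 bins and then 89 boxes, 81 bins.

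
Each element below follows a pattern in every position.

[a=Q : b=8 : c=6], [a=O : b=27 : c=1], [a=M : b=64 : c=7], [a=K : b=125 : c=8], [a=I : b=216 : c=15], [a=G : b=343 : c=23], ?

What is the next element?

A: Q, O, M, K, I, G → E (letters move back 2 places in the alphabet).
B goes 8, 27, 64, 125, 216, 343 → 512 (perfect cubes: 2³, 3³, 4³, …).
C — each term is the sum of the two before it: 6, 1, 7, 8, 15, 23 → 38.
So the next element is [a=E : b=512 : c=38].

[a=E : b=512 : c=38]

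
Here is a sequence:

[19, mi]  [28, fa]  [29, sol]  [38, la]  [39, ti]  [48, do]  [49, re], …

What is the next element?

[58, mi]

First entry: alternating steps +9, +1, +9, +1, …, so 19, 28, 29, 38, 39, 48, 49 → 58.
For the note, runs through the solfège scale do→ti: mi, fa, sol, la, ti, do, re → mi.
Combining the parts gives [58, mi].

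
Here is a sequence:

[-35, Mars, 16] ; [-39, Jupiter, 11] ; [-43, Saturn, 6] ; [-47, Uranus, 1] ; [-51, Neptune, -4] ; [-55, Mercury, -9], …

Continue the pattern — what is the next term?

[-59, Venus, -14]

First part — −4 each step: -35, -39, -43, -47, -51, -55 → -59.
For the planet, runs through the planets Mercury→Neptune: Mars, Jupiter, Saturn, Uranus, Neptune, Mercury → Venus.
Third part — −5 each step: 16, 11, 6, 1, -4, -9 → -14.
Putting it together: [-59, Venus, -14].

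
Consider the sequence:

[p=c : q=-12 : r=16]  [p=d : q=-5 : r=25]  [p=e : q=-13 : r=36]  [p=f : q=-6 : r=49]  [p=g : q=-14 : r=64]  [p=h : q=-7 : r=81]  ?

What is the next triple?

For the p, letters move forward 1 place in the alphabet: c, d, e, f, g, h → i.
Q goes -12, -5, -13, -6, -14, -7 → -15 (alternating steps +7, −8, +7, −8, …).
R: perfect squares: 4², 5², 6², …; 16, 25, 36, 49, 64, 81 → 100.
So the next triple is [p=i : q=-15 : r=100].

[p=i : q=-15 : r=100]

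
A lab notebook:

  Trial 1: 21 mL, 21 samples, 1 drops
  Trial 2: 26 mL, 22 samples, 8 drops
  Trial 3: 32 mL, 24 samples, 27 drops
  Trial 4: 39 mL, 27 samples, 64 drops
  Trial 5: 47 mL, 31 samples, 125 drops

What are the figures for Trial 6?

ML — differences are 5, 6, 7, … (increasing by 1 each time): 21, 26, 32, 39, 47 → 56.
Samples goes 21, 22, 24, 27, 31 → 36 (differences are 1, 2, 3, … (increasing by 1 each time)).
Drops goes 1, 8, 27, 64, 125 → 216 (perfect cubes: 1³, 2³, 3³, …).
Combining the parts gives 56 mL, 36 samples, 216 drops.

56 mL, 36 samples, 216 drops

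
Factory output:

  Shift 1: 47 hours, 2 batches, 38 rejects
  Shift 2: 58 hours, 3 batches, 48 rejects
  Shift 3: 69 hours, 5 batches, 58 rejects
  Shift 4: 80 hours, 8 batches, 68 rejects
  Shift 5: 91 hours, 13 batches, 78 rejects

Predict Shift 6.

Hours goes 47, 58, 69, 80, 91 → 102 (+11 each step).
Batches: each term is the sum of the two before it; 2, 3, 5, 8, 13 → 21.
Rejects goes 38, 48, 58, 68, 78 → 88 (+10 each step).
Combining the parts gives 102 hours, 21 batches, 88 rejects.

102 hours, 21 batches, 88 rejects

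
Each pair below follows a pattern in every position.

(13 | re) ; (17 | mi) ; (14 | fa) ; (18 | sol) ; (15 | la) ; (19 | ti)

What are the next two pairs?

(16 | do), (20 | re)

First value: 13, 17, 14, 18, 15, 19 → 16 → 20 (alternating steps +4, −3, +4, −3, …).
Note: runs through the solfège scale do→ti, so re, mi, fa, sol, la, ti → do → re.
Putting the parts together: (16 | do) and then (20 | re).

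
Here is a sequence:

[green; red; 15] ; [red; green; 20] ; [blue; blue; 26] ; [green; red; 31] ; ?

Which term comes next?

[red; green; 37]

First colour goes green, red, blue, green → red (repeats green → red → blue).
Second colour — repeats red → green → blue: red, green, blue, red → green.
Third coordinate: alternating steps +5, +6, +5, +6, …, so 15, 20, 26, 31 → 37.
Combining the parts gives [red; green; 37].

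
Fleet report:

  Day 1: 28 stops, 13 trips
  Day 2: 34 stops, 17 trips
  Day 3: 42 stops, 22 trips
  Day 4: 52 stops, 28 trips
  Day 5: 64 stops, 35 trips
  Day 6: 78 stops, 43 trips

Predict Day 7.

Stops goes 28, 34, 42, 52, 64, 78 → 94 (differences are 6, 8, 10, … (increasing by 2 each time)).
Trips: 13, 17, 22, 28, 35, 43 → 52 (differences are 4, 5, 6, … (increasing by 1 each time)).
Putting it together: 94 stops, 52 trips.

94 stops, 52 trips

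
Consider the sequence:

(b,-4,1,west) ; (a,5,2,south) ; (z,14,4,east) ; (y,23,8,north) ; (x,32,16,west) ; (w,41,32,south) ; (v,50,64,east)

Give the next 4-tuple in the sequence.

Letter goes b, a, z, y, x, w, v → u (letters move back 1 place in the alphabet, wrapping A→Z).
Second entry — +9 each step: -4, 5, 14, 23, 32, 41, 50 → 59.
For the third entry, ×2 each step: 1, 2, 4, 8, 16, 32, 64 → 128.
Direction — repeats west → south → east → north: west, south, east, north, west, south, east → north.
So the next 4-tuple is (u,59,128,north).

(u,59,128,north)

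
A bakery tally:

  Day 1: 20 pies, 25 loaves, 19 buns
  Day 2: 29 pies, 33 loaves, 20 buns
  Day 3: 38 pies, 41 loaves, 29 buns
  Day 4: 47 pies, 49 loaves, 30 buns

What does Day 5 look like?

Pies: 20, 29, 38, 47 → 56 (+9 each step).
Loaves: 25, 33, 41, 49 → 57 (+8 each step).
Buns: alternating steps +1, +9, +1, +9, …; 19, 20, 29, 30 → 39.
Combining the parts gives 56 pies, 57 loaves, 39 buns.

56 pies, 57 loaves, 39 buns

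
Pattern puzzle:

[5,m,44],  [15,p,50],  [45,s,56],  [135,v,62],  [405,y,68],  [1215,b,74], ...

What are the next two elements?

[3645,e,80], [10935,h,86]

First part: ×3 each step, so 5, 15, 45, 135, 405, 1215 → 3645 → 10935.
Letter goes m, p, s, v, y, b → e → h (letters move forward 3 places in the alphabet, wrapping Z→A).
Third part goes 44, 50, 56, 62, 68, 74 → 80 → 86 (+6 each step).
So the next two elements are [3645,e,80] and [10935,h,86].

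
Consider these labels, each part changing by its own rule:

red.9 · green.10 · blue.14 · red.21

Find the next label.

green.31

For the colour, repeats red → green → blue: red, green, blue, red → green.
Second component goes 9, 10, 14, 21 → 31 (differences are 1, 4, 7, … (increasing by 3 each time)).
Putting it together: green.31.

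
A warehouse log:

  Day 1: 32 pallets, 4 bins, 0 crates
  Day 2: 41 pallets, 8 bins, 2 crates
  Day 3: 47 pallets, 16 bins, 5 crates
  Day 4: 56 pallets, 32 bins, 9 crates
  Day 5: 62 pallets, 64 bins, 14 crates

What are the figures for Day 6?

71 pallets, 128 bins, 20 crates

For the pallets, alternating steps +9, +6, +9, +6, …: 32, 41, 47, 56, 62 → 71.
Bins: 4, 8, 16, 32, 64 → 128 (×2 each step).
Crates goes 0, 2, 5, 9, 14 → 20 (differences are 2, 3, 4, … (increasing by 1 each time)).
So the next line is 71 pallets, 128 bins, 20 crates.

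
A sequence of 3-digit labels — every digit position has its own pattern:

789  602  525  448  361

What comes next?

First digit — −1 each step, mod 10: 7, 6, 5, 4, 3 → 2.
Second digit — +2 each step, mod 10: 8, 0, 2, 4, 6 → 8.
Third digit goes 9, 2, 5, 8, 1 → 4 (+3 each step, mod 10).
Putting it together: 284.

284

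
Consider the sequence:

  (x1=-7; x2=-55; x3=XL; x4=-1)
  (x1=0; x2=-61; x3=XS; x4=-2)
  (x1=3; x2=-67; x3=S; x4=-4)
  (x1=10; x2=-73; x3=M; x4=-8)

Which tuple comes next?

X1 — alternating steps +7, +3, +7, +3, …: -7, 0, 3, 10 → 13.
X2: −6 each step; -55, -61, -67, -73 → -79.
For the x3, runs through clothing sizes XS→XL: XL, XS, S, M → L.
X4 goes -1, -2, -4, -8 → -16 (×2 each step).
So the next tuple is (x1=13; x2=-79; x3=L; x4=-16).

(x1=13; x2=-79; x3=L; x4=-16)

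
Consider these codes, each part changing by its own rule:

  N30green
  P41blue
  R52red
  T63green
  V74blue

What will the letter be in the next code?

Letter: N, P, R, T, V → X (letters move forward 2 places in the alphabet).

X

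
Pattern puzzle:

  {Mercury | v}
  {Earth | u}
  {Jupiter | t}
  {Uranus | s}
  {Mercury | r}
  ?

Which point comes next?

Planet: repeats Mercury → Earth → Jupiter → Uranus, so Mercury, Earth, Jupiter, Uranus, Mercury → Earth.
Letter: letters move back 1 place in the alphabet, so v, u, t, s, r → q.
Putting it together: {Earth | q}.

{Earth | q}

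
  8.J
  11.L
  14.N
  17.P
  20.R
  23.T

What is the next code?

First component — +3 each step: 8, 11, 14, 17, 20, 23 → 26.
Letter: J, L, N, P, R, T → V (letters move forward 2 places in the alphabet).
So the next code is 26.V.

26.V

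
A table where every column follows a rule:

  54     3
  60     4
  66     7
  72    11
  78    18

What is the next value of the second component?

Second component: each term is the sum of the two before it; 3, 4, 7, 11, 18 → 29.

29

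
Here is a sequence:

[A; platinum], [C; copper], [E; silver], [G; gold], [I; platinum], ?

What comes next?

Letter — letters move forward 2 places in the alphabet: A, C, E, G, I → K.
Metal: repeats platinum → copper → silver → gold; platinum, copper, silver, gold, platinum → copper.
Putting it together: [K; copper].

[K; copper]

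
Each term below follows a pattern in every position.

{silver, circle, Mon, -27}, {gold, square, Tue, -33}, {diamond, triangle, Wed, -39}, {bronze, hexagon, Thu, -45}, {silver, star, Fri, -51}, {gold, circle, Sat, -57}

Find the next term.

Rank: repeats silver → gold → diamond → bronze, so silver, gold, diamond, bronze, silver, gold → diamond.
Shape: repeats circle → square → triangle → hexagon → star; circle, square, triangle, hexagon, star, circle → square.
Day: runs through the weekdays Mon→Sun, so Mon, Tue, Wed, Thu, Fri, Sat → Sun.
For the fourth part, −6 each step: -27, -33, -39, -45, -51, -57 → -63.
So the next term is {diamond, square, Sun, -63}.

{diamond, square, Sun, -63}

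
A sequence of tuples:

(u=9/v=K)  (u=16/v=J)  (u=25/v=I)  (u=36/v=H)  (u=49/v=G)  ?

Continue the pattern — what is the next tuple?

(u=64/v=F)

U — perfect squares: 3², 4², 5², …: 9, 16, 25, 36, 49 → 64.
V: letters move back 1 place in the alphabet; K, J, I, H, G → F.
Combining the parts gives (u=64/v=F).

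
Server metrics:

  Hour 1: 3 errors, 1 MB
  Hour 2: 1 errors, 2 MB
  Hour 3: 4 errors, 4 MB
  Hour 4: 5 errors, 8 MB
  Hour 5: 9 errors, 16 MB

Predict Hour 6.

14 errors, 32 MB

Errors: 3, 1, 4, 5, 9 → 14 (each term is the sum of the two before it).
MB: 1, 2, 4, 8, 16 → 32 (×2 each step).
Combining the parts gives 14 errors, 32 MB.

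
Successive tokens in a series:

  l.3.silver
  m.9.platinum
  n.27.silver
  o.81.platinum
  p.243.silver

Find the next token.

Letter — letters move forward 1 place in the alphabet: l, m, n, o, p → q.
For the second component, ×3 each step: 3, 9, 27, 81, 243 → 729.
For the metal, alternates silver ↔ platinum: silver, platinum, silver, platinum, silver → platinum.
Combining the parts gives q.729.platinum.

q.729.platinum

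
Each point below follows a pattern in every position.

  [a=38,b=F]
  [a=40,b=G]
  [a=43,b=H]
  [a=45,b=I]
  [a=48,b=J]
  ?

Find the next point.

A: alternating steps +2, +3, +2, +3, …; 38, 40, 43, 45, 48 → 50.
B — letters move forward 1 place in the alphabet: F, G, H, I, J → K.
So the next point is [a=50,b=K].

[a=50,b=K]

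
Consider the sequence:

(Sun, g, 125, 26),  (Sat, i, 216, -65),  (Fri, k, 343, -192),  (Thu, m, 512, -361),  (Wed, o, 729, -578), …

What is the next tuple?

(Tue, q, 1000, -849)

Day goes Sun, Sat, Fri, Thu, Wed → Tue (runs backward through the weekdays Mon→Sun).
Letter goes g, i, k, m, o → q (letters move forward 2 places in the alphabet).
Third slot — perfect cubes: 5³, 6³, 7³, …: 125, 216, 343, 512, 729 → 1000.
Fourth slot: together with the third slot always sums to 151, so 26, -65, -192, -361, -578 → -849.
Combining the parts gives (Tue, q, 1000, -849).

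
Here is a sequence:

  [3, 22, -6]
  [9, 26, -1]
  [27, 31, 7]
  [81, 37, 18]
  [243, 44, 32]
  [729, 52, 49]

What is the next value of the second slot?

Second slot: differences are 4, 5, 6, … (increasing by 1 each time), so 22, 26, 31, 37, 44, 52 → 61.

61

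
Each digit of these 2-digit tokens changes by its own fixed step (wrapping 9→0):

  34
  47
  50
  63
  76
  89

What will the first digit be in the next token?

First digit — +1 each step, mod 10: 3, 4, 5, 6, 7, 8 → 9.
Second digit: 4, 7, 0, 3, 6, 9 → 2 (+3 each step, mod 10).

9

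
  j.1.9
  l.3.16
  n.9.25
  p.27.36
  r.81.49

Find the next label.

t.243.64

Letter — letters move forward 2 places in the alphabet: j, l, n, p, r → t.
Second component: ×3 each step; 1, 3, 9, 27, 81 → 243.
Third component: perfect squares: 3², 4², 5², …; 9, 16, 25, 36, 49 → 64.
Combining the parts gives t.243.64.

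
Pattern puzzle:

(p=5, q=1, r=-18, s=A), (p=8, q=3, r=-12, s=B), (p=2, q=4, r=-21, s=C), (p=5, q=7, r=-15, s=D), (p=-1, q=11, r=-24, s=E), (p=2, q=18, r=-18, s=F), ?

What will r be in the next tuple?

R: alternating steps +6, −9, +6, −9, …, so -18, -12, -21, -15, -24, -18 → -27.

-27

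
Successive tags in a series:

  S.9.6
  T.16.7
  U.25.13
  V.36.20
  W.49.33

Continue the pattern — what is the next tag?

X.64.53

For the letter, letters move forward 1 place in the alphabet: S, T, U, V, W → X.
For the second component, perfect squares: 3², 4², 5², …: 9, 16, 25, 36, 49 → 64.
Third component: each term is the sum of the two before it, so 6, 7, 13, 20, 33 → 53.
Putting it together: X.64.53.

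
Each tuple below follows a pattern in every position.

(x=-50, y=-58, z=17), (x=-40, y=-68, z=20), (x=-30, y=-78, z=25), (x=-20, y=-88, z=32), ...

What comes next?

(x=-10, y=-98, z=41)

X — +10 each step: -50, -40, -30, -20 → -10.
Y: -58, -68, -78, -88 → -98 (−10 each step).
For the z, differences are 3, 5, 7, … (increasing by 2 each time): 17, 20, 25, 32 → 41.
Combining the parts gives (x=-10, y=-98, z=41).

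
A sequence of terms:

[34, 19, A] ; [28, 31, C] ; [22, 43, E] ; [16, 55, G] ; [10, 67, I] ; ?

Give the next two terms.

[4, 79, K], [-2, 91, M]

For the first slot, −6 each step: 34, 28, 22, 16, 10 → 4 → -2.
Second slot: +12 each step, so 19, 31, 43, 55, 67 → 79 → 91.
Letter — letters move forward 2 places in the alphabet: A, C, E, G, I → K → M.
So the next two terms are [4, 79, K] and [-2, 91, M].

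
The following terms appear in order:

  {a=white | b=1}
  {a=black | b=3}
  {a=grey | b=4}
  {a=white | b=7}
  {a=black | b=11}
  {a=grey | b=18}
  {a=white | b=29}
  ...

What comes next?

{a=black | b=47}

For the a, repeats white → black → grey: white, black, grey, white, black, grey, white → black.
B: each term is the sum of the two before it, so 1, 3, 4, 7, 11, 18, 29 → 47.
Putting it together: {a=black | b=47}.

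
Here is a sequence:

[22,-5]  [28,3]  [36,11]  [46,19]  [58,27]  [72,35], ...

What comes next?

[88,43]

First part goes 22, 28, 36, 46, 58, 72 → 88 (differences are 6, 8, 10, … (increasing by 2 each time)).
Second part: +8 each step, so -5, 3, 11, 19, 27, 35 → 43.
Putting it together: [88,43].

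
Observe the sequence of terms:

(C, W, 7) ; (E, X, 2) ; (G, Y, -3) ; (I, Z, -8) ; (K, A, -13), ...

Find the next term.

(M, B, -18)

First letter: letters move forward 2 places in the alphabet, so C, E, G, I, K → M.
Second letter — letters move forward 1 place in the alphabet, wrapping Z→A: W, X, Y, Z, A → B.
Third component goes 7, 2, -3, -8, -13 → -18 (−5 each step).
Putting it together: (M, B, -18).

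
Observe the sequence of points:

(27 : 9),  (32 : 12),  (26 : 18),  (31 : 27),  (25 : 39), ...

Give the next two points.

First component — alternating steps +5, −6, +5, −6, …: 27, 32, 26, 31, 25 → 30 → 24.
Second component: differences are 3, 6, 9, … (increasing by 3 each time); 9, 12, 18, 27, 39 → 54 → 72.
Putting the parts together: (30 : 54) and then (24 : 72).

(30 : 54), (24 : 72)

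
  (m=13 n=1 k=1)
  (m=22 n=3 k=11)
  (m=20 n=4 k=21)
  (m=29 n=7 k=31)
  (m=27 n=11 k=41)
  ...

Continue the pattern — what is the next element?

M: alternating steps +9, −2, +9, −2, …; 13, 22, 20, 29, 27 → 36.
N: 1, 3, 4, 7, 11 → 18 (each term is the sum of the two before it).
For the k, +10 each step: 1, 11, 21, 31, 41 → 51.
So the next element is (m=36 n=18 k=51).

(m=36 n=18 k=51)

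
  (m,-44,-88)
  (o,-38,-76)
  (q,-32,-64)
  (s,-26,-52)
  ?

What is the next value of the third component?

Second component — +6 each step: -44, -38, -32, -26 → -20.
Third component: -88, -76, -64, -52 → -40 (always 2 × the second component).

-40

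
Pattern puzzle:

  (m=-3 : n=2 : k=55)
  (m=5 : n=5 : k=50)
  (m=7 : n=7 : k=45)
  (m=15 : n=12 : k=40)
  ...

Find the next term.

(m=17 : n=19 : k=35)

M — alternating steps +8, +2, +8, +2, …: -3, 5, 7, 15 → 17.
For the n, each term is the sum of the two before it: 2, 5, 7, 12 → 19.
K: −5 each step; 55, 50, 45, 40 → 35.
Putting it together: (m=17 : n=19 : k=35).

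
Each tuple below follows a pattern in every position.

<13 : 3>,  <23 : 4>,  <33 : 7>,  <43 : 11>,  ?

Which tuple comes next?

First entry: 13, 23, 33, 43 → 53 (+10 each step).
Second entry goes 3, 4, 7, 11 → 18 (each term is the sum of the two before it).
So the next tuple is <53 : 18>.

<53 : 18>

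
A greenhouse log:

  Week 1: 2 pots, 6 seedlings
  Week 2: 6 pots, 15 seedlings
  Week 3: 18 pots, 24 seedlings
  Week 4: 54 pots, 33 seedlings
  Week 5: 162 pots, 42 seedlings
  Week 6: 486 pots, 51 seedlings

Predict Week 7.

Pots: ×3 each step; 2, 6, 18, 54, 162, 486 → 1458.
Seedlings: 6, 15, 24, 33, 42, 51 → 60 (+9 each step).
Combining the parts gives 1458 pots, 60 seedlings.

1458 pots, 60 seedlings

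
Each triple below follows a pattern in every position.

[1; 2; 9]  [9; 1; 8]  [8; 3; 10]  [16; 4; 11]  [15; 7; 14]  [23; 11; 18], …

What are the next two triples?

[22; 18; 25], [30; 29; 36]

First coordinate — alternating steps +8, −1, +8, −1, …: 1, 9, 8, 16, 15, 23 → 22 → 30.
Second coordinate: 2, 1, 3, 4, 7, 11 → 18 → 29 (each term is the sum of the two before it).
Third coordinate — always 7 more than the second coordinate: 9, 8, 10, 11, 14, 18 → 25 → 36.
Putting the parts together: [22; 18; 25] and then [30; 29; 36].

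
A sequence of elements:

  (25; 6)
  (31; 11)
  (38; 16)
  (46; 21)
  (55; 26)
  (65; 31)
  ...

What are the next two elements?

First coordinate: differences are 6, 7, 8, … (increasing by 1 each time), so 25, 31, 38, 46, 55, 65 → 76 → 88.
For the second coordinate, +5 each step: 6, 11, 16, 21, 26, 31 → 36 → 41.
So the next two elements are (76; 36) and (88; 41).

(76; 36), (88; 41)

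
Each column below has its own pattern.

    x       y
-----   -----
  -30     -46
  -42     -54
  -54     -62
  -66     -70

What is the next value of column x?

Column x goes -30, -42, -54, -66 → -78 (−12 each step).
Column y: -46, -54, -62, -70 → -78 (−8 each step).

-78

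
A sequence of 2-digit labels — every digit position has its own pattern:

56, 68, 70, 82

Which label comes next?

First digit goes 5, 6, 7, 8 → 9 (+1 each step, mod 10).
Second digit goes 6, 8, 0, 2 → 4 (+2 each step, mod 10).
So the next label is 94.

94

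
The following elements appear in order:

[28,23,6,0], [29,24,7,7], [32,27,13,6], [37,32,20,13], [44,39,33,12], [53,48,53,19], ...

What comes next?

First slot: differences are 1, 3, 5, … (increasing by 2 each time); 28, 29, 32, 37, 44, 53 → 64.
Second slot: differences are 1, 3, 5, … (increasing by 2 each time); 23, 24, 27, 32, 39, 48 → 59.
Third slot: each term is the sum of the two before it, so 6, 7, 13, 20, 33, 53 → 86.
Fourth slot: alternating steps +7, −1, +7, −1, …; 0, 7, 6, 13, 12, 19 → 18.
Putting it together: [64,59,86,18].

[64,59,86,18]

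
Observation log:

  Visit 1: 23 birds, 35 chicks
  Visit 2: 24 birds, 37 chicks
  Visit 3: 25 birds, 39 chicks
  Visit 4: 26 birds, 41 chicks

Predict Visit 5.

27 birds, 43 chicks

Birds: +1 each step; 23, 24, 25, 26 → 27.
Chicks: +2 each step; 35, 37, 39, 41 → 43.
Combining the parts gives 27 birds, 43 chicks.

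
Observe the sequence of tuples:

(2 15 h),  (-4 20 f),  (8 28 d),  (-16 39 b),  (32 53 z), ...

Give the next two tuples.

First part: ×(-2) each step, so 2, -4, 8, -16, 32 → -64 → 128.
Second part: differences are 5, 8, 11, … (increasing by 3 each time); 15, 20, 28, 39, 53 → 70 → 90.
Letter goes h, f, d, b, z → x → v (letters move back 2 places in the alphabet, wrapping A→Z).
So the next two tuples are (-64 70 x) and (128 90 v).

(-64 70 x), (128 90 v)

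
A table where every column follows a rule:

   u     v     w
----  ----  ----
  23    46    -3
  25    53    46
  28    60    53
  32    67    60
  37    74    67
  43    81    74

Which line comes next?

50  88  81

Column u — differences are 2, 3, 4, … (increasing by 1 each time): 23, 25, 28, 32, 37, 43 → 50.
Column v — +7 each step: 46, 53, 60, 67, 74, 81 → 88.
Column w: -3, 46, 53, 60, 67, 74 → 81 (always the previous value of the column v).
Combining the parts gives 50  88  81.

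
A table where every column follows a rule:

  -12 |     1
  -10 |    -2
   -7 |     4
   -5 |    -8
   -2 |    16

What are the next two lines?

0  -32; 3  64

First component goes -12, -10, -7, -5, -2 → 0 → 3 (alternating steps +2, +3, +2, +3, …).
Second component: ×(-2) each step, so 1, -2, 4, -8, 16 → -32 → 64.
Putting the parts together: 0  -32 and then 3  64.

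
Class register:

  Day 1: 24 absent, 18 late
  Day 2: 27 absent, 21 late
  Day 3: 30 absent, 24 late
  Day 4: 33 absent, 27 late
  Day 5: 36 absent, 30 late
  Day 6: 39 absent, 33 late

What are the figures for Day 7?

Absent goes 24, 27, 30, 33, 36, 39 → 42 (+3 each step).
Late: always 6 less than the absent; 18, 21, 24, 27, 30, 33 → 36.
So the next line is 42 absent, 36 late.

42 absent, 36 late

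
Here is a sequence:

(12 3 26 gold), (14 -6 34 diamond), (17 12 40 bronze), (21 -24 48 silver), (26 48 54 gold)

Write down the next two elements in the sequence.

First coordinate: differences are 2, 3, 4, … (increasing by 1 each time), so 12, 14, 17, 21, 26 → 32 → 39.
Second coordinate goes 3, -6, 12, -24, 48 → -96 → 192 (×(-2) each step).
Third coordinate goes 26, 34, 40, 48, 54 → 62 → 68 (alternating steps +8, +6, +8, +6, …).
Rank: repeats gold → diamond → bronze → silver, so gold, diamond, bronze, silver, gold → diamond → bronze.
Putting the parts together: (32 -96 62 diamond) and then (39 192 68 bronze).

(32 -96 62 diamond), (39 192 68 bronze)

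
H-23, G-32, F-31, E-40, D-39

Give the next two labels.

C-48 then B-47

Letter: letters move back 1 place in the alphabet, so H, G, F, E, D → C → B.
Second component: 23, 32, 31, 40, 39 → 48 → 47 (alternating steps +9, −1, +9, −1, …).
Putting the parts together: C-48 and then B-47.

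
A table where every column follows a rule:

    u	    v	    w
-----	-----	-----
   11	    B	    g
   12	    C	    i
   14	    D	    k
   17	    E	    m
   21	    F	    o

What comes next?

26  G  q

Column u: differences are 1, 2, 3, … (increasing by 1 each time); 11, 12, 14, 17, 21 → 26.
Column v: letters move forward 1 place in the alphabet; B, C, D, E, F → G.
Column w: letters move forward 2 places in the alphabet, so g, i, k, m, o → q.
Putting it together: 26  G  q.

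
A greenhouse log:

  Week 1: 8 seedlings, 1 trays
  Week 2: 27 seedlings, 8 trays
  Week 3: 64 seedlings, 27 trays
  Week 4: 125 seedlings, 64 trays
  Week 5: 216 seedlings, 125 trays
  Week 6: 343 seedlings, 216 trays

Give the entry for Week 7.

Seedlings: perfect cubes: 2³, 3³, 4³, …, so 8, 27, 64, 125, 216, 343 → 512.
For the trays, perfect cubes: 1³, 2³, 3³, …: 1, 8, 27, 64, 125, 216 → 343.
Putting it together: 512 seedlings, 343 trays.

512 seedlings, 343 trays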